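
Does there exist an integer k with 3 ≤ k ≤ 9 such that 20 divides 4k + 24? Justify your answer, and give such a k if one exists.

Try k = 4: 4·4 + 24 = 40 = 2·20, which is divisible by 20.

k = 4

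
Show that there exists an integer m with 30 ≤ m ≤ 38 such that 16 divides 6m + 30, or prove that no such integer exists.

At m = 35 we get 6·35 + 30 = 240, and 240 = 16·15.

m = 35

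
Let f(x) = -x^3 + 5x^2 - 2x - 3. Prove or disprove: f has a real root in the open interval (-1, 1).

Yes, f has a root in the interval.

f(-1) = 5 and f(1) = -1, which have opposite signs.
As a polynomial, f is continuous on every closed interval.
By the Intermediate Value Theorem f must vanish at some point of (-1, 1).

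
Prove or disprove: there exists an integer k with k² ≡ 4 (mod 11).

k = 2

Take k = 2. Then 2² = 4, and since 0 ≤ 4 < 11 this is already reduced: 2² ≡ 4 (mod 11).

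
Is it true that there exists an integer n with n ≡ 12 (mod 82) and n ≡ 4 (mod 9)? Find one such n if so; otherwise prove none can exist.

n = 94

Since 82 and 9 share no common factor, CRT says the pair of congruences has a solution (unique mod 738).
Any solution of the first congruence is n = 12 + 82t; substituting into the second, 82t ≡ 4 − 12 ≡ 1 (mod 9).
82 ≡ 1 (mod 9), so this reads 1t ≡ 1 (mod 9). So t ≡ 1 (mod 9).
Taking t = 1 gives n = 12 + 82·1 = 94.
Indeed 94 ≡ 12 (mod 82) and 94 ≡ 4 (mod 9).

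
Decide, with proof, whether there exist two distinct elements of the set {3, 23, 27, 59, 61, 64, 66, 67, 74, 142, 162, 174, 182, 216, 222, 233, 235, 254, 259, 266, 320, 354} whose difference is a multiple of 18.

Both 23 and 59 leave remainder 5 on division by 18; their difference 36 = 2·18 is a multiple of 18.

23 and 59 are such a pair.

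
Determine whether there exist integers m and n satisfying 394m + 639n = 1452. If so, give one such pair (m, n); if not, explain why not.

Since gcd(394, 639) = 1, every integer is an integer combination of 394 and 639.
Dividing repeatedly: 639 = 1·394 + 245, 394 = 1·245 + 149, 245 = 1·149 + 96, 149 = 1·96 + 53, 96 = 1·53 + 43, 53 = 1·43 + 10, 43 = 4·10 + 3, 10 = 3·3 + 1, 3 = 3·1 + 0.
Working back up the chain: 1 = 10 − 3·3 = 10 − 3·(43 − 4·10) = −3·43 + 13·10 = −3·43 + 13·(53 − 1·43) = 13·53 − 16·43 = 13·53 − 16·(96 − 1·53) = −16·96 + 29·53 = −16·96 + 29·(149 − 1·96) = 29·149 − 45·96 = 29·149 − 45·(245 − 1·149) = −45·245 + 74·149 = −45·245 + 74·(394 − 1·245) = 74·394 − 119·245 = 74·394 − 119·(639 − 1·394) = −119·639 + 193·394. So 394·193 + 639·(-119) = 1.
Scaling by 1452 gives the particular solution (m, n) = (280236, -172788).
The general solution is m = 280236 + 639k, n = -172788 − 394k; taking k = -438 gives the smaller pair m = 354, n = -216.
Indeed 394·354 + 639·(-216) = 139476 − 138024 = 1452.

m = 354, n = -216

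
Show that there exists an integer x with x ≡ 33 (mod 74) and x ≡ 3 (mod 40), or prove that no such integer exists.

x = 403

gcd(74, 40) = 2. A simultaneous solution exists iff 33 ≡ 3 (mod 2); here 33 mod 2 = 1 = 3 mod 2, so it does.
The integers ≡ 33 (mod 74) are 33, 107, 181, 255, 329, 403, …; their remainders mod 40 are 33, 27, 21, 15, 9, 3, so x = 403 is the first that is ≡ 3 (mod 40).
Check: 403 mod 74 = 33, 403 mod 40 = 3. ✓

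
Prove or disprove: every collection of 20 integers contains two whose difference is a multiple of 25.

Take the 20 consecutive integers 31, 32, …, 50: their residues mod 25 are all distinct because 20 ≤ 25.
No two share a residue, so no pair has difference divisible by 25; the claim fails for this set.

No; for instance {31, 32, 33, 34, 35, 36, 37, 38, 39, 40, 41, 42, 43, 44, 45, 46, 47, 48, 49, 50} is a counterexample.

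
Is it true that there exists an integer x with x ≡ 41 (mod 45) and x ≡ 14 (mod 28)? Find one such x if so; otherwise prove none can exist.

x = 266

Since 45 and 28 share no common factor, CRT says the pair of congruences has a solution (unique mod 1260).
Write x = 41 + 45t and require 41 + 45t ≡ 14 (mod 28), i.e. 45t ≡ 1 (mod 28).
45 ≡ 17 (mod 28), so this reads 17t ≡ 1 (mod 28). Since 17·5 = 85 = 3·28 + 1, the inverse of 17 mod 28 is 5.
Therefore t ≡ 5·1 = 5 (mod 28).
Taking t = 5 gives x = 41 + 45·5 = 266.
Indeed 266 ≡ 41 (mod 45) and 266 ≡ 14 (mod 28).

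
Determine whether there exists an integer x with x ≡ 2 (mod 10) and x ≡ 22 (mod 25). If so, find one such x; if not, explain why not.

gcd(10, 25) = 5. A simultaneous solution exists iff 2 ≡ 22 (mod 5); here 2 mod 5 = 2 = 22 mod 5, so it does.
The integers ≡ 2 (mod 10) are 2, 12, 22, …; their remainders mod 25 are 2, 12, 22, so x = 22 is the first that is ≡ 22 (mod 25).
Check: 22 mod 10 = 2, 22 mod 25 = 22. ✓

x = 22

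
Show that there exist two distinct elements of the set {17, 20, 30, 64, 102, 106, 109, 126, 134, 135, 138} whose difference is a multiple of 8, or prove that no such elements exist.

Reduce each element mod 8: 17↦1, 20↦4, 30↦6, 64↦0, 102↦6, 106↦2, 109↦5, 126↦6, 134↦6, 135↦7, 138↦2. The residue 6 repeats (at 30 and 102), and 102 − 30 = 72 = 9·8.

The pair (30, 102) works.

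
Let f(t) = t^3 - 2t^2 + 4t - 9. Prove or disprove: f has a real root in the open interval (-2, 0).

No such root exists.

Evaluate at the endpoints: f(-2) = -33, f(0) = -9 — same sign (negative).
f'(t) = 3t^2 - 4t + 4 has discriminant (-4)² − 4·3·4 = -32 < 0, so f' has no real roots and is positive for every real t.
Hence f is strictly increasing on ℝ, and in particular on [-2, 0]. A strictly monotone function with same-sign endpoint values stays negative on the whole interval, so f has no zero in (-2, 0).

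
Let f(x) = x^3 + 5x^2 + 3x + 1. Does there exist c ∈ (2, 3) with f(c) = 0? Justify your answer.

f has no root in that interval.

The endpoint values f(2) = 35 and f(3) = 82 are both positive. Claim: f(x) > 0 for every x in (2, 3).
Shift to the endpoint 2: with x = 2 + u (0 < u < 1), one computes f(2 + u) = u^3 + 11u^2 + 35u + 35.
The nonzero coefficients here are all positive, so for u > 0 every term is positive (or zero), and the constant term 35 is strictly positive.
Therefore f(x) > 0 throughout (2, 3), and f has no zero there.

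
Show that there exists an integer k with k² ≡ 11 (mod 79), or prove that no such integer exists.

k = 13

Take k = 13. Then 13² = 169 = 2·79 + 11, so 13² ≡ 11 (mod 79).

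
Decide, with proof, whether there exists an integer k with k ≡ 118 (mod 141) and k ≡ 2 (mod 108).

Both moduli are multiples of 3 = gcd(141, 108), so any solution would satisfy k ≡ 118 and k ≡ 2 modulo 3 simultaneously.
These are incompatible: 118 − 2 = 116 is not divisible by 3.
Therefore no such k exists.

No such integer exists.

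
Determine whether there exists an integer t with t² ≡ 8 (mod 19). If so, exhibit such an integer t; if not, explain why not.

Squares mod 19 repeat after t = 9 (as (−t)² = t²); for t = 0..9 they are 0, 1, 4, 9, 16, 6, 17, 11, 7, 5.
So the quadratic residues mod 19 are {0, 1, 4, 5, 6, 7, 9, 11, 16, 17}, and 8 is not among them.
Hence no integer t has t² ≡ 8 (mod 19).

No such integer exists.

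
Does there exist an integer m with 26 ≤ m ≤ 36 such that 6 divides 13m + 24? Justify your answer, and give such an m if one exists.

Scanning upward from m = 26 gives 362, 375, 388, 401, none divisible by 6. At m = 30 we get 13·30 + 24 = 414, and 414 = 6·69.

m = 30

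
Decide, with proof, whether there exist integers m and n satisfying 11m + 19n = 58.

Since gcd(11, 19) = 1, every integer is an integer combination of 11 and 19.
Euclidean algorithm: 19 = 1·11 + 8, 11 = 1·8 + 3, 8 = 2·3 + 2, 3 = 1·2 + 1, 2 = 2·1 + 0.
Unwinding: 1 = 3 − 1·2 = 3 − (8 − 2·3) = −8 + 3·3 = −8 + 3·(11 − 1·8) = 3·11 − 4·8 = 3·11 − 4·(19 − 1·11) = −4·19 + 7·11, i.e. 11·7 + 19·(-4) = 1.
Scaling by 58 gives the particular solution (m, n) = (406, -232).
Shifting by a multiple of (19, −11) keeps it a solution: m = 406 − 21·19 = 7, n = -232 + 21·11 = -1.
Indeed 11·7 + 19·(-1) = 77 − 19 = 58.

m = 7, n = -1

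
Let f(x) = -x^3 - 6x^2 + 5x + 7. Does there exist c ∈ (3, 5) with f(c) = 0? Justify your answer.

f has no root in that interval.

The endpoint values f(3) = -59 and f(5) = -243 are both negative. Claim: f(x) < 0 for every x in (3, 5).
Substitute x = 3 + u, where 0 < u < 2 on the interval. Expanding, f(3 + u) = -u^3 - 15u^2 - 58u - 59.
All 4 nonzero coefficients of this polynomial in u are negative; hence for u > 0 the value is a sum of negative terms (the constant -59 among them).
Therefore f(x) < 0 throughout (3, 5), and f has no zero there.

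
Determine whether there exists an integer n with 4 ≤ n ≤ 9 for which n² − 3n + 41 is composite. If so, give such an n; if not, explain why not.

At n = 9: 9² − 3·9 + 41 = 95 = 5·19, which is composite.

n = 9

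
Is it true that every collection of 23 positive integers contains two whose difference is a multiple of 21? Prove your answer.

Partition the integers by their residue mod 21; there are 21 classes.
Since 23 > 21, two of the 23 integers must share a residue class by the pigeonhole principle; call them a and b.
Equal remainders mean a − b ≡ 0 (mod 21), so 21 divides their difference.

Yes.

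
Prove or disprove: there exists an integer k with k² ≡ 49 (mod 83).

k = 76 works: 76² = 5776, and 5776 − 49 = 5727 = 69·83.

k = 76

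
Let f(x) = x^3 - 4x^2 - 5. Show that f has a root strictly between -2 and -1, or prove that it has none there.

No.

f(-2) = -29 and f(-1) = -10, both negative, so a sign-change argument is unavailable; we show f keeps this sign on the whole interval.
Shift to the endpoint -1: with x = -1 − u (0 < u < 1), one computes f(-1 − u) = -u^3 - 7u^2 - 11u - 10.
The nonzero coefficients here are all negative, so for u > 0 every term is negative (or zero), and the constant term -10 is strictly negative.
Therefore f(x) < 0 throughout (-2, -1), and f has no zero there.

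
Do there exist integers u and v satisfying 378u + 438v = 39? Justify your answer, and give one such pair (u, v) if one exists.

Any value of 378u + 438v is a multiple of gcd(378, 438) = 6.
However 39 leaves remainder 3 on division by 6.
Therefore 378u + 438v = 39 has no solution in integers.

No, no such integers exist.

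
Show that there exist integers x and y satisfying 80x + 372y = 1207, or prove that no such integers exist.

No such integers exist.

Both 80 and 372 are divisible by gcd(80, 372) = 4, hence so is any combination 80x + 372y.
But 1207 is not a multiple of 4 (it leaves remainder 3).
So the equation is unsolvable over ℤ.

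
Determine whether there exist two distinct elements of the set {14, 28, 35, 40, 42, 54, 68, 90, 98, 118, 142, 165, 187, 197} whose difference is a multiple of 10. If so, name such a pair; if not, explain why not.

Yes: 14 and 54.

14 mod 10 = 4 and 54 mod 10 = 4, so 54 − 14 = 40 = 4·10.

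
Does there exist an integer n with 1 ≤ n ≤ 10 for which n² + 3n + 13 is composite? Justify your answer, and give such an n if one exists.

n = 10

At n = 10: 10² + 3·10 + 13 = 143 = 11·13, which is composite.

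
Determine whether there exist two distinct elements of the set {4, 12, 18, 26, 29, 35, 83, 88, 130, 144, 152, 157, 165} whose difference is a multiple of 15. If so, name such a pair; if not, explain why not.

No, no such pair exists.

Reduce each element modulo 15: 4↦4, 12↦12, 18↦3, 26↦11, 29↦14, 35↦5, 83↦8, 88↦13, 130↦10, 144↦9, 152↦2, 157↦7, 165↦0.
These 13 residues are pairwise different, hence no difference of two elements is divisible by 15.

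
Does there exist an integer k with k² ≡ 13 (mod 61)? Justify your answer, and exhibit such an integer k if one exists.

Take k = 14. Then 14² = 196 = 3·61 + 13, so 14² ≡ 13 (mod 61).

k = 14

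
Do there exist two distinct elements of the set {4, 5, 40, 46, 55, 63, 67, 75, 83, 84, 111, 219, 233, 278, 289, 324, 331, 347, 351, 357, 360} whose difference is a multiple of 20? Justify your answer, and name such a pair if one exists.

4 and 84 are such a pair.

Reduce each element mod 20: 4↦4, 5↦5, 40↦0, 46↦6, 55↦15, 63↦3, 67↦7, 75↦15, 83↦3, 84↦4, 111↦11, 219↦19, 233↦13, 278↦18, 289↦9, 324↦4, 331↦11, 347↦7, 351↦11, 357↦17, 360↦0. The residue 4 repeats (at 4 and 84), and 84 − 4 = 80 = 4·20.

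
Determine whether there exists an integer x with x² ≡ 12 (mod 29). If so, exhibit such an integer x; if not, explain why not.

29 is prime, so by Euler's criterion 12 is a square mod 29 iff 12^((29−1)/2) = 12^14 ≡ 1 (mod 29).
Repeated squaring mod 29: 12^2 = 144 ≡ 28; 12^4 ≡ 28² = 784 ≡ 1; 12^8 ≡ 1² = 1 ≡ 1.
Since 14 = 8 + 4 + 2, 12^14 ≡ 1 · 1 · 28; multiplying out mod 29: 1·1 = 1 ≡ 1, then 1·28 = 28 ≡ 28. Thus 12^14 ≡ 28 ≡ −1 (mod 29).
By Euler's criterion 12 is a quadratic non-residue mod 29: no x satisfies x² ≡ 12 (mod 29).

No such integer exists.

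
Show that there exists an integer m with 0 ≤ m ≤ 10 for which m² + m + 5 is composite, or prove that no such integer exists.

m = 8

At m = 8: 8² + 8 + 5 = 77 = 7·11, which is composite.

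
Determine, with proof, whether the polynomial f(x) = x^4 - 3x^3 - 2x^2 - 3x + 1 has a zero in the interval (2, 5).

f(2) = -21 and f(5) = 186, which have opposite signs.
Since f is a polynomial it is continuous on [2, 5].
By the Intermediate Value Theorem f must vanish at some point of (2, 5).

Yes, f has a root in the interval.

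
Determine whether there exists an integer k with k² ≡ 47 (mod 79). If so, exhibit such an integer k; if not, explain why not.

No such integer exists.

Apply Euler's criterion with the prime 79: 47 is a quadratic residue iff 47^39 ≡ 1 (mod 79), and a non-residue iff it is ≡ −1.
Squaring successively (mod 79): 47^2 = 2209 ≡ 76; 47^4 ≡ 76² = 5776 ≡ 9; 47^8 ≡ 9² = 81 ≡ 2; 47^16 ≡ 2² = 4 ≡ 4; 47^32 ≡ 4² = 16 ≡ 16.
Since 39 = 32 + 4 + 2 + 1, 47^39 ≡ 16 · 9 · 76 · 47; multiplying out mod 79: 16·9 = 144 ≡ 65, then 65·76 = 4940 ≡ 42, then 42·47 = 1974 ≡ 78. Thus 47^39 ≡ 78 ≡ −1 (mod 79).
By Euler's criterion 47 is a quadratic non-residue mod 79: no k satisfies k² ≡ 47 (mod 79).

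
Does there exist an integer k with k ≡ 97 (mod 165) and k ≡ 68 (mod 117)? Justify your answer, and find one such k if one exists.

Reduce both congruences modulo 3, which divides 165 and 117: they say k ≡ 97 (mod 3) and k ≡ 68 (mod 3).
These are incompatible: 97 − 68 = 29 is not divisible by 3.
Hence the system has no solution.

No, no such integer exists.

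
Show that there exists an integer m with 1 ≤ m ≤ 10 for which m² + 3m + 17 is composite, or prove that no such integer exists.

At m = 4: 4² + 3·4 + 17 = 45 = 3·15, which is composite.

m = 4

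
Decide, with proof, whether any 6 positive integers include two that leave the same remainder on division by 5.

There are exactly 5 possible remainders on division by 5.
With 6 integers and only 5 classes, the pigeonhole principle forces two of them, say a and b, into the same class.
So a and b have equal remainders mod 5, which is exactly what was to be shown.

True.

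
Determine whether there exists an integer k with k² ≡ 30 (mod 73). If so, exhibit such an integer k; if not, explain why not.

Apply Euler's criterion with the prime 73: 30 is a quadratic residue iff 30^36 ≡ 1 (mod 73), and a non-residue iff it is ≡ −1.
Repeated squaring mod 73: 30^2 = 900 ≡ 24; 30^4 ≡ 24² = 576 ≡ 65; 30^8 ≡ 65² = 4225 ≡ 64; 30^16 ≡ 64² = 4096 ≡ 8; 30^32 ≡ 8² = 64 ≡ 64.
Since 36 = 32 + 4, 30^36 ≡ 64 · 65; multiplying out mod 73: 64·65 = 4160 ≡ 72. Thus 30^36 ≡ 72 ≡ −1 (mod 73).
The value −1 means 30 is a non-residue modulo 73, so k² ≡ 30 (mod 73) is impossible.

No, no such integer exists.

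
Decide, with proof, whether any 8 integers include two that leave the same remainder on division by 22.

Try 8 consecutive integers, 44, 45, …, 51. Their remainders mod 22 are 0, 1, 2, 3, 4, 5, 6, 7 — pairwise different, as any 8 ≤ 22 consecutive integers have distinct residues.
Hence this collection has no pair with equal remainders mod 22, disproving the claim.

No, the set {44, 45, 46, 47, 48, 49, 50, 51} is a counterexample.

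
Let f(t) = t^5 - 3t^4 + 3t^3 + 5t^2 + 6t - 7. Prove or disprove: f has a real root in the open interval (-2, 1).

f(-2) = -103 and f(1) = 5, which have opposite signs.
Since f is a polynomial it is continuous on [-2, 1].
By the Intermediate Value Theorem, f takes the value 0 somewhere in the open interval.

Such a root exists.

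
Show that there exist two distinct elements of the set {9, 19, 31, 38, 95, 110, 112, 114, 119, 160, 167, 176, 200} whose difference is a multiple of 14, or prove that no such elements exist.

There is no such pair.

Two integers differ by a multiple of 14 exactly when they have the same residue mod 14. The residues are 9↦9, 19↦5, 31↦3, 38↦10, 95↦11, 110↦12, 112↦0, 114↦2, 119↦7, 160↦6, 167↦13, 176↦8, 200↦4.
No residue repeats among the 13 elements, so no pair has difference ≡ 0 (mod 14).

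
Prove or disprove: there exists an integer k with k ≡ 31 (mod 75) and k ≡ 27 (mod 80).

There is no such integer.

Reduce both congruences modulo 5, which divides 75 and 80: they say k ≡ 31 (mod 5) and k ≡ 27 (mod 5).
However 31 ≡ 1 and 27 ≡ 2 (mod 5), and 1 ≠ 2.
Hence the system has no solution.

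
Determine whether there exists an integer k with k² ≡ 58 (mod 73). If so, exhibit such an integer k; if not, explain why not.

Apply Euler's criterion with the prime 73: 58 is a quadratic residue iff 58^36 ≡ 1 (mod 73), and a non-residue iff it is ≡ −1.
Squaring successively (mod 73): 58^2 = 3364 ≡ 6; 58^4 ≡ 6² = 36 ≡ 36; 58^8 ≡ 36² = 1296 ≡ 55; 58^16 ≡ 55² = 3025 ≡ 32; 58^32 ≡ 32² = 1024 ≡ 2.
Since 36 = 32 + 4, 58^36 ≡ 2 · 36; multiplying out mod 73: 2·36 = 72 ≡ 72. Thus 58^36 ≡ 72 ≡ −1 (mod 73).
The value −1 means 58 is a non-residue modulo 73, so k² ≡ 58 (mod 73) is impossible.

No, no such integer exists.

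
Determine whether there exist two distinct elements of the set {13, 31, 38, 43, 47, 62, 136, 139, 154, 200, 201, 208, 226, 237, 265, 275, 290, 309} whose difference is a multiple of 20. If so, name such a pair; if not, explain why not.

Residues mod 20: 13↦13, 31↦11, 38↦18, 43↦3, 47↦7, 62↦2, 136↦16, 139↦19, 154↦14, 200↦0, 201↦1, 208↦8, 226↦6, 237↦17, 265↦5, 275↦15, 290↦10, 309↦9.
These 18 residues are pairwise different, hence no difference of two elements is divisible by 20.

No, no such pair exists.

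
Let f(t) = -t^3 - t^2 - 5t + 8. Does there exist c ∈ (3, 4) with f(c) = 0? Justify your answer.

f(3) = -43 and f(4) = -92, both negative.
The derivative f'(t) = -3t^2 - 2t - 5 is a quadratic with discriminant (-2)² − 4·(-3)·(-5) = -56 < 0; it never vanishes, so it is always negative (sign of the leading coefficient).
So f is strictly decreasing; between 3 and 4 its values lie between f(3) = -43 and f(4) = -92, all negative. Therefore f has no root in (3, 4).

No.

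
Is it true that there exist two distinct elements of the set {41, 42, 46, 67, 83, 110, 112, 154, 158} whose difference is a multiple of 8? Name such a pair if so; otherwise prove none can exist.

The pair (42, 154) works.

Reduce each element mod 8: 41↦1, 42↦2, 46↦6, 67↦3, 83↦3, 110↦6, 112↦0, 154↦2, 158↦6. The residue 2 repeats (at 42 and 154), and 154 − 42 = 112 = 14·8.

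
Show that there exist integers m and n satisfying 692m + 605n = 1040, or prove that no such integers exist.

m = 5, n = -4

Since gcd(692, 605) = 1, every integer is an integer combination of 692 and 605.
Run the Euclidean algorithm on 692 and 605: 692 = 1·605 + 87, 605 = 6·87 + 83, 87 = 1·83 + 4, 83 = 20·4 + 3, 4 = 1·3 + 1, 3 = 3·1 + 0.
Back-substituting, 1 = 4 − 1·3 = 4 − (83 − 20·4) = −83 + 21·4 = −83 + 21·(87 − 1·83) = 21·87 − 22·83 = 21·87 − 22·(605 − 6·87) = −22·605 + 153·87 = −22·605 + 153·(692 − 1·605) = 153·692 − 175·605; that is, 692·153 + 605·(-175) = 1.
Times 1040: 692·159120 + 605·(-182000) = 1040, so (159120, -182000) solves it.
Shifting by a multiple of (605, −692) keeps it a solution: m = 159120 − 263·605 = 5, n = -182000 + 263·692 = -4.
Indeed 692·5 + 605·(-4) = 3460 − 2420 = 1040.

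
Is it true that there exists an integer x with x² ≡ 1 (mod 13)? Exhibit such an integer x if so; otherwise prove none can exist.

x = 1

Take x = 1. Then 1² = 1, and since 0 ≤ 1 < 13 this is already reduced: 1² ≡ 1 (mod 13).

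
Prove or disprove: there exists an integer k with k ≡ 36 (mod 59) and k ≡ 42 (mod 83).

k = 3694

The moduli 59 and 83 are coprime, so by the Chinese Remainder Theorem a unique solution modulo 4897 exists.
Write k = 36 + 59t and require 36 + 59t ≡ 42 (mod 83), i.e. 59t ≡ 6 (mod 83).
To invert 59 modulo 83: 83 = 1·59 + 24, 59 = 2·24 + 11, 24 = 2·11 + 2, 11 = 5·2 + 1, 2 = 2·1 + 0, and unwinding, 1 = 11 − 5·2 = 11 − 5·(24 − 2·11) = −5·24 + 11·11 = −5·24 + 11·(59 − 2·24) = 11·59 − 27·24 = 11·59 − 27·(83 − 1·59) = −27·83 + 38·59. Thus 59⁻¹ ≡ 38 (mod 83).
Therefore t ≡ 38·6 = 228 ≡ 62 (mod 83).
Taking t = 62 gives k = 36 + 59·62 = 3694.
Indeed 3694 ≡ 36 (mod 59) and 3694 ≡ 42 (mod 83).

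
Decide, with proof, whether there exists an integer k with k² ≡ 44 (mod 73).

73 is prime, so by Euler's criterion 44 is a square mod 73 iff 44^((73−1)/2) = 44^36 ≡ 1 (mod 73).
Squaring successively (mod 73): 44^2 = 1936 ≡ 38; 44^4 ≡ 38² = 1444 ≡ 57; 44^8 ≡ 57² = 3249 ≡ 37; 44^16 ≡ 37² = 1369 ≡ 55; 44^32 ≡ 55² = 3025 ≡ 32.
Since 36 = 32 + 4, 44^36 ≡ 32 · 57; multiplying out mod 73: 32·57 = 1824 ≡ 72. Thus 44^36 ≡ 72 ≡ −1 (mod 73).
The value −1 means 44 is a non-residue modulo 73, so k² ≡ 44 (mod 73) is impossible.

There is no such integer.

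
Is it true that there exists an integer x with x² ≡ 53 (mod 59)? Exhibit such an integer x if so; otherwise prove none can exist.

x = 17

x = 17 works: 17² = 289, and 289 − 53 = 236 = 4·59.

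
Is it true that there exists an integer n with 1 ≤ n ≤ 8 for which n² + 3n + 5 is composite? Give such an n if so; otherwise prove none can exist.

n = 8

At n = 8: 8² + 3·8 + 5 = 93 = 3·31, which is composite.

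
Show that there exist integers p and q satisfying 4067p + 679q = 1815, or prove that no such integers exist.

Any value of 4067p + 679q is a multiple of gcd(4067, 679) = 7.
However 1815 leaves remainder 2 on division by 7.
Therefore 4067p + 679q = 1815 has no solution in integers.

No such integers exist.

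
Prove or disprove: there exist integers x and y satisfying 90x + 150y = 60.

gcd(90, 150) = 30, and 30 divides 60, so integer solutions exist.
Dividing through by 30 reduces the equation to 3x + 5y = 2.
Run the Euclidean algorithm on 5 and 3: 5 = 1·3 + 2, 3 = 1·2 + 1, 2 = 2·1 + 0.
Unwinding: 1 = 3 − 1·2 = 3 − (5 − 1·3) = −5 + 2·3, i.e. 3·2 + 5·(-1) = 1.
Multiplying through by 2: x = 2·2 = 4, y = (-1)·2 = -2 is a solution.
Indeed 90·4 + 150·(-2) = 360 − 300 = 60.

x = 4, y = -2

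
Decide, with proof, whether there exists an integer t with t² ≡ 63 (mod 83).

t = 48

Take t = 48. Then 48² = 2304 = 27·83 + 63, so 48² ≡ 63 (mod 83).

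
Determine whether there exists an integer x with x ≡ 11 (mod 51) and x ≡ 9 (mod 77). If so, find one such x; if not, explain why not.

gcd(51, 77) = 1, so the Chinese Remainder Theorem guarantees exactly one residue class mod 3927 satisfying both.
Any solution of the first congruence is x = 11 + 51t; substituting into the second, 51t ≡ 9 − 11 ≡ 75 (mod 77).
Since 51·74 = 3774 = 49·77 + 1, the inverse of 51 mod 77 is 74.
Therefore t ≡ 74·75 = 5550 ≡ 6 (mod 77).
Taking t = 6 gives x = 11 + 51·6 = 317.
Check: 317 mod 51 = 11, 317 mod 77 = 9. ✓

x = 317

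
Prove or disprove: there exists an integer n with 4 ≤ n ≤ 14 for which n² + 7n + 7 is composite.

At n = 14: 14² + 7·14 + 7 = 301 = 7·43, which is composite.

n = 14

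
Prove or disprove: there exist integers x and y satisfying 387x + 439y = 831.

Since gcd(387, 439) = 1, every integer is an integer combination of 387 and 439.
Dividing repeatedly: 439 = 1·387 + 52, 387 = 7·52 + 23, 52 = 2·23 + 6, 23 = 3·6 + 5, 6 = 1·5 + 1, 5 = 5·1 + 0.
Working back up the chain: 1 = 6 − 1·5 = 6 − (23 − 3·6) = −23 + 4·6 = −23 + 4·(52 − 2·23) = 4·52 − 9·23 = 4·52 − 9·(387 − 7·52) = −9·387 + 67·52 = −9·387 + 67·(439 − 1·387) = 67·439 − 76·387. So 387·(-76) + 439·67 = 1.
Multiplying through by 831: x = (-76)·831 = -63156, y = 67·831 = 55677 is a solution.
Shifting by a multiple of (439, −387) keeps it a solution: x = -63156 + 144·439 = 60, y = 55677 − 144·387 = -51.
Check: 387·60 + 439·(-51) = 23220 − 22389 = 831. ✓

x = 60, y = -51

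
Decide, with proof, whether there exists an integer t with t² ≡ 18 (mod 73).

t = 50

t = 50 works: 50² = 2500, and 2500 − 18 = 2482 = 34·73.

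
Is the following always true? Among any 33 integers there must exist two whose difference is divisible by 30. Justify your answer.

There are exactly 30 possible remainders on division by 30.
With 33 integers and only 30 classes, the pigeonhole principle forces two of them, say a and b, into the same class.
Equal remainders mean a − b ≡ 0 (mod 30), so 30 divides their difference.

Yes.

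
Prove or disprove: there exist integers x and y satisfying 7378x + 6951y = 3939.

Both 7378 and 6951 are divisible by gcd(7378, 6951) = 7, hence so is any combination 7378x + 6951y.
But 3939 is not a multiple of 7 (it leaves remainder 5).
Therefore 7378x + 6951y = 3939 has no solution in integers.

No such integers exist.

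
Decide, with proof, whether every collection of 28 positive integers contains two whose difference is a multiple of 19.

Yes.

Partition the integers by their residue mod 19; there are 19 classes.
With 28 integers and only 19 classes, the pigeonhole principle forces two of them, say a and b, into the same class.
Equal remainders mean a − b ≡ 0 (mod 19), so 19 divides their difference.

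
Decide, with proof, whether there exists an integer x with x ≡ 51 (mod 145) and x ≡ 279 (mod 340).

Both moduli are multiples of 5 = gcd(145, 340), so any solution would satisfy x ≡ 51 and x ≡ 279 modulo 5 simultaneously.
These are incompatible: 51 − 279 = -228 is not divisible by 5.
So no integer satisfies both congruences.

No such integer exists.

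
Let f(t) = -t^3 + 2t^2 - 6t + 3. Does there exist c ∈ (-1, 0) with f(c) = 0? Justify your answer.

No.

f(-1) = 12 and f(0) = 3, both positive.
The derivative f'(t) = -3t^2 + 4t - 6 is a quadratic with discriminant 4² − 4·(-3)·(-6) = -56 < 0; it never vanishes, so it is always negative (sign of the leading coefficient).
Hence f is strictly decreasing on ℝ, and in particular on [-1, 0]. A strictly monotone function with same-sign endpoint values stays positive on the whole interval, so f has no zero in (-1, 0).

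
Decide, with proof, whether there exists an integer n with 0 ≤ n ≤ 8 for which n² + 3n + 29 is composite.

At n = 7: 7² + 3·7 + 29 = 99 = 3·33, which is composite.

n = 7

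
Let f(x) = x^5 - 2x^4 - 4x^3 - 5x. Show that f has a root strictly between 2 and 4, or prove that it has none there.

Such a root exists.

f(2) = -42 and f(4) = 236, which have opposite signs.
As a polynomial, f is continuous on every closed interval.
By the Intermediate Value Theorem, f takes the value 0 somewhere in the open interval.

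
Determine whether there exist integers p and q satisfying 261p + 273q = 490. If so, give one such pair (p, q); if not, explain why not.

Both 261 and 273 are divisible by gcd(261, 273) = 3, hence so is any combination 261p + 273q.
But 490 is not a multiple of 3 (it leaves remainder 1).
So the equation is unsolvable over ℤ.

There are no such integers.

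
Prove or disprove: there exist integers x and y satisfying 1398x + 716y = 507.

No, no such integers exist.

gcd(1398, 716) = 2, so every integer of the form 1398x + 716y is a multiple of 2.
However 507 leaves remainder 1 on division by 2.
So the equation is unsolvable over ℤ.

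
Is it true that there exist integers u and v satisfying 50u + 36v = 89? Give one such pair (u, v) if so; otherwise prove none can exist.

Both 50 and 36 are divisible by gcd(50, 36) = 2, hence so is any combination 50u + 36v.
But 89 = 2·44 + 1, so 2 ∤ 89.
Hence no integers u, v satisfy the equation.

No, no such integers exist.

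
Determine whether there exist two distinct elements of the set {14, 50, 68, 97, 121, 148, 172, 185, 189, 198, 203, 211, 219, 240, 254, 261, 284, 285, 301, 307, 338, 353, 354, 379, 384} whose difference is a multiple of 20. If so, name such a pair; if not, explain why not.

Yes: 14 and 254.

Both 14 and 254 leave remainder 14 on division by 20; their difference 240 = 12·20 is a multiple of 20.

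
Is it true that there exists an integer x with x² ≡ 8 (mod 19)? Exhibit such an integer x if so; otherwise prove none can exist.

Computing x² mod 19 for x = 0, 1, …, 9 (enough, by the symmetry x ↦ 19 − x) gives 0, 1, 4, 9, 16, 6, 17, 11, 7, 5.
So the quadratic residues mod 19 are {0, 1, 4, 5, 6, 7, 9, 11, 16, 17}, and 8 is not among them.
Hence no integer x has x² ≡ 8 (mod 19).

No such integer exists.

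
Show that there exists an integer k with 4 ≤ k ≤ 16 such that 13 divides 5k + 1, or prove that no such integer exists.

At k = 5 we get 5·5 + 1 = 26, and 26 = 13·2.

k = 5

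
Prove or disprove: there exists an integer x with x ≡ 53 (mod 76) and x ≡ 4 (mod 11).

Since 76 and 11 share no common factor, CRT says the pair of congruences has a solution (unique mod 836).
Write x = 53 + 76t and require 53 + 76t ≡ 4 (mod 11), i.e. 76t ≡ 6 (mod 11).
76 ≡ 10 (mod 11), so this reads 10t ≡ 6 (mod 11). Since 10·10 = 100 = 9·11 + 1, the inverse of 10 mod 11 is 10.
Multiplying by 10: t ≡ 10·6 = 60 ≡ 5 (mod 11).
Taking t = 5 gives x = 53 + 76·5 = 433.
Indeed 433 ≡ 53 (mod 76) and 433 ≡ 4 (mod 11).

x = 433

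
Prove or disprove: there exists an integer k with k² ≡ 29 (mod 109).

k = 62 works: 62² = 3844, and 3844 − 29 = 3815 = 35·109.

k = 62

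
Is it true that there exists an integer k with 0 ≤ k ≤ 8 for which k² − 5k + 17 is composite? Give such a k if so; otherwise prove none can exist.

The values for k = 0, 1, …, 8 are 17, 13, 11, 11, 13, 17, 23, 31, 41, and each of these is prime.
So no value in the range makes the expression composite.

No such integer k in that range exists.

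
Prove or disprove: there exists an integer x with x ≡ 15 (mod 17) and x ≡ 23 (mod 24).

x = 287

The moduli 17 and 24 are coprime, so by the Chinese Remainder Theorem a unique solution modulo 408 exists.
Write x = 15 + 17t and require 15 + 17t ≡ 23 (mod 24), i.e. 17t ≡ 8 (mod 24).
To invert 17 modulo 24: 24 = 1·17 + 7, 17 = 2·7 + 3, 7 = 2·3 + 1, 3 = 3·1 + 0, and unwinding, 1 = 7 − 2·3 = 7 − 2·(17 − 2·7) = −2·17 + 5·7 = −2·17 + 5·(24 − 1·17) = 5·24 − 7·17. Thus 17⁻¹ ≡ -7 ≡ 17 (mod 24).
Multiplying by 17: t ≡ 17·8 = 136 ≡ 16 (mod 24).
Taking t = 16 gives x = 15 + 17·16 = 287.
Verify: 287 = 16·17 + 15 and 287 = 11·24 + 23. ✓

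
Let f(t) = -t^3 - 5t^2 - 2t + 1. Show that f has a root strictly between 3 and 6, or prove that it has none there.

f(3) = -77 and f(6) = -407, both negative, so a sign-change argument is unavailable; we show f keeps this sign on the whole interval.
Shift to the endpoint 3: with t = 3 + u (0 < u < 3), one computes f(3 + u) = -u^3 - 14u^2 - 59u - 77.
All 4 nonzero coefficients of this polynomial in u are negative; hence for u > 0 the value is a sum of negative terms (the constant -77 among them).
So f is strictly negative on (3, 6); no root exists in the interval.

No such root exists.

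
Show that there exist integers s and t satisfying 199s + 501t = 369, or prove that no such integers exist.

Since gcd(199, 501) = 1, every integer is an integer combination of 199 and 501.
Dividing repeatedly: 501 = 2·199 + 103, 199 = 1·103 + 96, 103 = 1·96 + 7, 96 = 13·7 + 5, 7 = 1·5 + 2, 5 = 2·2 + 1, 2 = 2·1 + 0.
Working back up the chain: 1 = 5 − 2·2 = 5 − 2·(7 − 1·5) = −2·7 + 3·5 = −2·7 + 3·(96 − 13·7) = 3·96 − 41·7 = 3·96 − 41·(103 − 1·96) = −41·103 + 44·96 = −41·103 + 44·(199 − 1·103) = 44·199 − 85·103 = 44·199 − 85·(501 − 2·199) = −85·501 + 214·199. So 199·214 + 501·(-85) = 1.
Multiplying through by 369: s = 214·369 = 78966, t = (-85)·369 = -31365 is a solution.
Subtracting 157·501 from s and adding 157·199 to t gives the tidier solution (309, -122).
Indeed 199·309 + 501·(-122) = 61491 − 61122 = 369.

s = 309, t = -122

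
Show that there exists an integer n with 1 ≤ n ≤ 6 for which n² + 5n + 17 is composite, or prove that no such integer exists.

There is no such integer n in that range.

The values for n = 1, 2, …, 6 are 23, 31, 41, 53, 67, 83, and each of these is prime.
So no value in the range makes the expression composite.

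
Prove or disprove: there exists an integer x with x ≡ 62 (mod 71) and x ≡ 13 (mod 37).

x = 346

The moduli 71 and 37 are coprime, so by the Chinese Remainder Theorem a unique solution modulo 2627 exists.
Write x = 62 + 71t and require 62 + 71t ≡ 13 (mod 37), i.e. 71t ≡ 25 (mod 37).
71 ≡ 34 (mod 37), so this reads 34t ≡ 25 (mod 37). Invert 34 mod 37 by the Euclidean algorithm: 37 = 1·34 + 3, 34 = 11·3 + 1, 3 = 3·1 + 0; back-substituting, 1 = 34 − 11·3 = 34 − 11·(37 − 1·34) = −11·37 + 12·34. Hence 34·12 ≡ 1, so 34⁻¹ ≡ 12 (mod 37).
Therefore t ≡ 12·25 = 300 ≡ 4 (mod 37).
With t = 4: x = 62 + 71·4 = 346.
Verify: 346 = 4·71 + 62 and 346 = 9·37 + 13. ✓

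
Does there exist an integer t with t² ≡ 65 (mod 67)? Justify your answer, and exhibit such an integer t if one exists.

Take t = 20. Then 20² = 400 = 5·67 + 65, so 20² ≡ 65 (mod 67).

t = 20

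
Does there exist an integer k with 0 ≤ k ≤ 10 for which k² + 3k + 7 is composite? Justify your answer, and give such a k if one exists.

k = 4

At k = 4: 4² + 3·4 + 7 = 35 = 5·7, which is composite.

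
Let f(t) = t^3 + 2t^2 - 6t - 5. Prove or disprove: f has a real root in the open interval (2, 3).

Such a root exists.

f(2) = -1 and f(3) = 22, which have opposite signs.
As a polynomial, f is continuous on every closed interval.
By the Intermediate Value Theorem, f takes the value 0 somewhere in the open interval.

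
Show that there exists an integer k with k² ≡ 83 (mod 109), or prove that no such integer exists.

k = 44

k = 44 works: 44² = 1936, and 1936 − 83 = 1853 = 17·109.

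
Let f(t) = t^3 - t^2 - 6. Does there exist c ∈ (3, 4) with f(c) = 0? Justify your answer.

f(3) = 12 and f(4) = 42, both positive, so a sign-change argument is unavailable; we show f keeps this sign on the whole interval.
Shift to the endpoint 3: with t = 3 + u (0 < u < 1), one computes f(3 + u) = u^3 + 8u^2 + 21u + 12.
The nonzero coefficients here are all positive, so for u > 0 every term is positive (or zero), and the constant term 12 is strictly positive.
So f is strictly positive on (3, 4); no root exists in the interval.

f has no root in that interval.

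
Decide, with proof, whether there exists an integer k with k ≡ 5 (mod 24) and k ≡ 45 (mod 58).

k = 509

The moduli are not coprime: gcd(24, 58) = 2. Compatibility requires 2 ∣ (45 − 5) = 40, which holds, so solutions exist.
Write k = 5 + 24t. Then 24t ≡ 45 − 5 ≡ 40 (mod 58); dividing through by 2 gives 12t ≡ 20 (mod 29).
Since 12·17 = 204 = 7·29 + 1, the inverse of 12 mod 29 is 17.
Multiplying by 17: t ≡ 17·20 = 340 ≡ 21 (mod 29).
Then k = 5 + 24·21 = 509.
Verify: 509 = 21·24 + 5 and 509 = 8·58 + 45. ✓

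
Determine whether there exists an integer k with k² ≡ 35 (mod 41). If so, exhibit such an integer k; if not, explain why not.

Apply Euler's criterion with the prime 41: 35 is a quadratic residue iff 35^20 ≡ 1 (mod 41), and a non-residue iff it is ≡ −1.
Squaring successively (mod 41): 35^2 = 1225 ≡ 36; 35^4 ≡ 36² = 1296 ≡ 25; 35^8 ≡ 25² = 625 ≡ 10; 35^16 ≡ 10² = 100 ≡ 18.
Since 20 = 16 + 4, 35^20 ≡ 18 · 25; multiplying out mod 41: 18·25 = 450 ≡ 40. Thus 35^20 ≡ 40 ≡ −1 (mod 41).
The value −1 means 35 is a non-residue modulo 41, so k² ≡ 35 (mod 41) is impossible.

No such integer exists.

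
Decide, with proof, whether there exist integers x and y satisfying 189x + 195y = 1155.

Since gcd(189, 195) = 3 and 1155 = 3·385, Bézout's identity guarantees a solution.
Dividing through by 3 reduces the equation to 63x + 65y = 385.
Run the Euclidean algorithm on 65 and 63: 65 = 1·63 + 2, 63 = 31·2 + 1, 2 = 2·1 + 0.
Working back up the chain: 1 = 63 − 31·2 = 63 − 31·(65 − 1·63) = −31·65 + 32·63. So 63·32 + 65·(-31) = 1.
Times 385: 63·12320 + 65·(-11935) = 385, so (12320, -11935) solves it.
Subtracting 189·65 from x and adding 189·63 to y gives the tidier solution (35, -28).
Indeed 189·35 + 195·(-28) = 6615 − 5460 = 1155.

x = 35, y = -28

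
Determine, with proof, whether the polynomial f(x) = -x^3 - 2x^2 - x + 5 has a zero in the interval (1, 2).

f(1) = 1 and f(2) = -13, which have opposite signs.
f is continuous everywhere (it is a polynomial), in particular on [1, 2].
By the Intermediate Value Theorem f must vanish at some point of (1, 2).

Yes, f has a root in the interval.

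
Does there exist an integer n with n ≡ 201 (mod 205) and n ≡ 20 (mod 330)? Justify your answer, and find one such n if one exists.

There is no such integer.

gcd(205, 330) = 5. If n ≡ 201 (mod 205) and n ≡ 20 (mod 330), then n ≡ 201 (mod 5) and n ≡ 20 (mod 5).
But 201 mod 5 = 1 while 20 mod 5 = 0, a contradiction.
Therefore no such n exists.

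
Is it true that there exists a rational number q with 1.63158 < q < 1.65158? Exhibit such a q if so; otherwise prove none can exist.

Look for a denominator N such that an integer falls strictly between N·1.63158 and N·1.65158. N = 11 works: 11·1.63158 = 17.94738 < 18 < 18.16738 = 11·1.65158.
Hence 18/11 is a rational number with 1.63158 < 18/11 < 1.65158.

q = 18/11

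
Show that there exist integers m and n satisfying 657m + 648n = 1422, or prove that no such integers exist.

m = 14, n = -12

Every value of 657m + 648n is a multiple of gcd(657, 648) = 9; since 9 ∣ 1422, solutions exist.
Dividing through by 9 reduces the equation to 73m + 72n = 158.
Run the Euclidean algorithm on 73 and 72: 73 = 1·72 + 1, 72 = 72·1 + 0.
Working back up the chain: 1 = 73 − 1·72. So 73·1 + 72·(-1) = 1.
Times 158: 73·158 + 72·(-158) = 158, so (158, -158) solves it.
Subtracting 2·72 from m and adding 2·73 to n gives the tidier solution (14, -12).
Indeed 657·14 + 648·(-12) = 9198 − 7776 = 1422.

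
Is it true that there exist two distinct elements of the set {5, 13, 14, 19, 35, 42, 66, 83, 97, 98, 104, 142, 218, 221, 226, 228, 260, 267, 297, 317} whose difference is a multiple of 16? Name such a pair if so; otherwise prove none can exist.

13 and 221 are such a pair.

13 mod 16 = 13 and 221 mod 16 = 13, so 221 − 13 = 208 = 13·16.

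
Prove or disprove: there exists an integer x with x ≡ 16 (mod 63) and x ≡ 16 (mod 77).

x = 16

gcd(63, 77) = 7. A simultaneous solution exists iff 16 ≡ 16 (mod 7); here 16 mod 7 = 2 = 16 mod 7, so it does.
The smallest candidate x = 16 works directly: 16 ≡ 16 (mod 77).
Indeed 16 ≡ 16 (mod 63) and 16 ≡ 16 (mod 77).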